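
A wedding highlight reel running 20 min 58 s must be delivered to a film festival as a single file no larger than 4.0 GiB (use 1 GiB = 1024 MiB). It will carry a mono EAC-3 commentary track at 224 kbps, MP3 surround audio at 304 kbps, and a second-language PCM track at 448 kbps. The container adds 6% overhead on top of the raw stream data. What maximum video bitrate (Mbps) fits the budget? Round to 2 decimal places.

24.79 Mbps

Budget: 4.0 GiB = 34359.7 Mb.
Stream payload after overhead: 34359.7 / 1.06 = 32414.8 Mb.
20 min 58 s = 1258 s
Total bitrate budget: 32414.8 Mb / 1258 s = 25.767 Mbps.
Audio total: 224 + 304 + 448 = 976 kbps = 0.976 Mbps.
Video: 25.767 − 0.976 = 24.791 Mbps.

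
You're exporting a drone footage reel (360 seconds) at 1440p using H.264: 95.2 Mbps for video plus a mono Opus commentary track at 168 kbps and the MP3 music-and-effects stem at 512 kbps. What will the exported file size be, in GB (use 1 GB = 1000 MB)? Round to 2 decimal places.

4.31 GB

Audio total: 168 + 512 = 680 kbps = 0.680 Mbps.
Total bitrate: 95.2 + 0.680 = 95.880 Mbps.
Stream data: 95.880 Mbps × 360 s = 34516.8 Mb.
34,517 Mb ÷ 8 = 4,315 MB → 4.315 GB.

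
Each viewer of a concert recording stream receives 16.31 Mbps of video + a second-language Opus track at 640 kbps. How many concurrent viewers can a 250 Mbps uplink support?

Audio: 640 kbps = 0.640 Mbps.
Per-viewer media rate: 16.950 Mbps.
250 Mbps = 250.0 Mbps; 250.0 / 16.950 = 14.75 → 14 viewers.

14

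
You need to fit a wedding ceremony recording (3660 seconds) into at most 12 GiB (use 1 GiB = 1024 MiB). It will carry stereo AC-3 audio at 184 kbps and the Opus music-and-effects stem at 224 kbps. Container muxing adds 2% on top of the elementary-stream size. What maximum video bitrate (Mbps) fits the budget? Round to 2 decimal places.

Budget: 12 GiB = 103079.2 Mb.
Stream payload after overhead: 103079.2 / 1.02 = 101058.1 Mb.
Total bitrate budget: 101058.1 Mb / 3660 s = 27.611 Mbps.
Audio total: 184 + 224 = 408 kbps = 0.408 Mbps.
Video: 27.611 − 0.408 = 27.203 Mbps.

27.20 Mbps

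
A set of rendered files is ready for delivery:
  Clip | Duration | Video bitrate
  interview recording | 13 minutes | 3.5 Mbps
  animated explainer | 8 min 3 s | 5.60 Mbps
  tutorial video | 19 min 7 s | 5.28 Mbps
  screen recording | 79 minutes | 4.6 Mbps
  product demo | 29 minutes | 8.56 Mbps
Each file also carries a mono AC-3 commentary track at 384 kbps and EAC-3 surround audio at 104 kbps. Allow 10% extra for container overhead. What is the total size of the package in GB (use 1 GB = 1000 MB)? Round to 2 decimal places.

7.22 GB

Audio total: 384 + 104 = 488 kbps = 0.488 Mbps.
interview recording: 3.988 Mbps × 780 s × 1.10 = 3421.7 Mb
animated explainer: 6.088 Mbps × 483 s × 1.10 = 3234.6 Mb
tutorial video: 5.768 Mbps × 1147 s × 1.10 = 7277.5 Mb
screen recording: 5.088 Mbps × 4740 s × 1.10 = 26528.8 Mb
product demo: 9.048 Mbps × 1740 s × 1.10 = 17317.9 Mb
Total: 57780.4 Mb = 7222.6 MB.
= 7.223 GB.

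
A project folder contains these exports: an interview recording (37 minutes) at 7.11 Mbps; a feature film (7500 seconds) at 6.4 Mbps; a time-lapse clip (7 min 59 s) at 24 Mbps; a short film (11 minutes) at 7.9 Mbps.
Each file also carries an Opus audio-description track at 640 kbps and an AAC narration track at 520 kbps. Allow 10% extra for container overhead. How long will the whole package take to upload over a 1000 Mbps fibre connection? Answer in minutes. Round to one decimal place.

Audio total: 640 + 520 = 1160 kbps = 1.160 Mbps.
interview recording: 8.270 Mbps × 2220 s × 1.10 = 20195.3 Mb
feature film: 7.560 Mbps × 7500 s × 1.10 = 62370.0 Mb
time-lapse clip: 25.160 Mbps × 479 s × 1.10 = 13256.8 Mb
short film: 9.060 Mbps × 660 s × 1.10 = 6577.6 Mb
Total: 102399.7 Mb = 12800.0 MB.
At 1000 Mbps: 102399.7 / 1000 = 102 s ≈ 1.71 minutes.

1.7 minutes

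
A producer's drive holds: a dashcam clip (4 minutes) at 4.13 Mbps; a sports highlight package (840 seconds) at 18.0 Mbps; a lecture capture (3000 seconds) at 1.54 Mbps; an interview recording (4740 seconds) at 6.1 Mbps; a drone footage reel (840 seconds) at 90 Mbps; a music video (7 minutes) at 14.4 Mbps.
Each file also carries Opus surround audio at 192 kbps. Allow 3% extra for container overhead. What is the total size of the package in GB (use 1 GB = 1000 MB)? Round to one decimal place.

Audio: 192 kbps = 0.192 Mbps.
dashcam clip: 4.322 Mbps × 240 s × 1.03 = 1068.4 Mb
sports highlight package: 18.192 Mbps × 840 s × 1.03 = 15739.7 Mb
lecture capture: 1.732 Mbps × 3000 s × 1.03 = 5351.9 Mb
interview recording: 6.292 Mbps × 4740 s × 1.03 = 30718.8 Mb
drone footage reel: 90.192 Mbps × 840 s × 1.03 = 78034.1 Mb
music video: 14.592 Mbps × 420 s × 1.03 = 6312.5 Mb
Total: 137225.4 Mb = 17153.2 MB.
= 17.15 GB.

17.2 GB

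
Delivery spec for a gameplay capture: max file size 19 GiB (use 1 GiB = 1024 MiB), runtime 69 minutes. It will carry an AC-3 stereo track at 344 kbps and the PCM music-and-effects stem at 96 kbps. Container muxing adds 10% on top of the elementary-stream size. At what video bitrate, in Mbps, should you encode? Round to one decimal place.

35.4 Mbps

Budget: 19 GiB = 163208.8 Mb.
Stream payload after overhead: 163208.8 / 1.10 = 148371.6 Mb.
69 min = 4140 s
Total bitrate budget: 148371.6 Mb / 4140 s = 35.839 Mbps.
Audio total: 344 + 96 = 440 kbps = 0.440 Mbps.
Video: 35.839 − 0.440 = 35.399 Mbps.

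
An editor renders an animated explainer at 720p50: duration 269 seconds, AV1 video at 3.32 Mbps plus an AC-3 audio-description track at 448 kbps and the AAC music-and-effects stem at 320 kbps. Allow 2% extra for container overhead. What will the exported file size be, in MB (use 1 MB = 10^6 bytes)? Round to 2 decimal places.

Audio total: 448 + 320 = 768 kbps = 0.768 Mbps.
Total bitrate: 3.32 + 0.768 = 4.088 Mbps.
Stream data: 4.088 Mbps × 269 s = 1099.7 Mb.
With 2% container overhead: ×1.02.
1,122 Mb ÷ 8 = 140.2 MB → 140.2 MB.

140.21 MB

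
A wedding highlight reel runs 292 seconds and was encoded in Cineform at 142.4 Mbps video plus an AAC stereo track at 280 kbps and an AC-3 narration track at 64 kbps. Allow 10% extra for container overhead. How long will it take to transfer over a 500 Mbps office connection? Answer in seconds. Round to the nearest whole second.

92 seconds

Audio total: 280 + 64 = 344 kbps = 0.344 Mbps.
Total bitrate: 142.744 Mbps.
File: 142.744 Mbps × 292 s = 41681.2 Mb.
With 10% container overhead: ×1.10. → 45849.4 Mb.
At 500 Mbps: 45849.4 / 500 = 91.7 s ≈ 91.7 seconds.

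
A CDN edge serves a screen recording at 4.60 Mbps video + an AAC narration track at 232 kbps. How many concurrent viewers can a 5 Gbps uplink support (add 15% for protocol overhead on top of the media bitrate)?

Audio: 232 kbps = 0.232 Mbps.
Per-viewer media rate: 4.832 Mbps.
On the wire with 15% overhead: 5.557 Mbps.
5 Gbps = 5,000 Mbps; 5,000 / 5.557 = 899.80 → 899 viewers.

899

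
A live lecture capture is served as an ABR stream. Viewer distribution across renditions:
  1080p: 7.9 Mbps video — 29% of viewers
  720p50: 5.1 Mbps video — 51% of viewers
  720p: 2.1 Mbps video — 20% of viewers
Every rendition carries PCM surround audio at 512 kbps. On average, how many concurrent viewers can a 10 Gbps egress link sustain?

Audio: 512 kbps = 0.512 Mbps.
Average per-viewer bitrate: 0.29×8.412 + 0.51×5.612 + 0.20×2.612 = 5.824 Mbps.
10 Gbps = 10,000 Mbps; 10,000 / 5.824 = 1717.03 → 1717.

1717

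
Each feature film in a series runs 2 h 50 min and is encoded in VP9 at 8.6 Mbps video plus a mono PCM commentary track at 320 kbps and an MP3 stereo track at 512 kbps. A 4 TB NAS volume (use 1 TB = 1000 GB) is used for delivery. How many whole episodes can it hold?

332

2 h 50 min = 170 min = 10200 s
Audio total: 320 + 512 = 832 kbps = 0.832 Mbps.
Total bitrate: 9.432 Mbps.
Per item: 9.432 Mbps × 10200 s = 96,206 Mb = 12,026 MB.
Capacity: 4 TB = 32,000,000 Mb; 332.62 items → 332 complete.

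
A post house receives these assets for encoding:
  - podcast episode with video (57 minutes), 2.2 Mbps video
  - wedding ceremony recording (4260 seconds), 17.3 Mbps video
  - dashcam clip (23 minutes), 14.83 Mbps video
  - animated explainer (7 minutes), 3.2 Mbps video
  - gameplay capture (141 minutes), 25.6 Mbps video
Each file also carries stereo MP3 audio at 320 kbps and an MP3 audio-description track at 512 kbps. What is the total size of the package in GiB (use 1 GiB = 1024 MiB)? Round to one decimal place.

Audio total: 320 + 512 = 832 kbps = 0.832 Mbps.
podcast episode with video: 3.032 Mbps × 3420 s = 10369.4 Mb
wedding ceremony recording: 18.132 Mbps × 4260 s = 77242.3 Mb
dashcam clip: 15.662 Mbps × 1380 s = 21613.6 Mb
animated explainer: 4.032 Mbps × 420 s = 1693.4 Mb
gameplay capture: 26.432 Mbps × 8460 s = 223614.7 Mb
Total: 334533.5 Mb = 41816.7 MB.
= 38.94 GiB.

38.9 GiB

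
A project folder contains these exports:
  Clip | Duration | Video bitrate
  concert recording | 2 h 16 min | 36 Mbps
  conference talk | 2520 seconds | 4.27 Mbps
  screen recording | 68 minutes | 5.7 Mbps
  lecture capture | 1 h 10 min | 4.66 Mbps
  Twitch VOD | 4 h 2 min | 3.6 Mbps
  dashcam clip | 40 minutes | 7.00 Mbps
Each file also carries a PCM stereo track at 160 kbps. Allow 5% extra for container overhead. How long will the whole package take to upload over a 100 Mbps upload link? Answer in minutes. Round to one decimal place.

Audio: 160 kbps = 0.160 Mbps.
concert recording: 36.160 Mbps × 8160 s × 1.05 = 309818.9 Mb
conference talk: 4.430 Mbps × 2520 s × 1.05 = 11721.8 Mb
screen recording: 5.860 Mbps × 4080 s × 1.05 = 25104.2 Mb
lecture capture: 4.820 Mbps × 4200 s × 1.05 = 21256.2 Mb
Twitch VOD: 3.760 Mbps × 14520 s × 1.05 = 57325.0 Mb
dashcam clip: 7.160 Mbps × 2400 s × 1.05 = 18043.2 Mb
Total: 443269.3 Mb = 55408.7 MB.
At 100 Mbps: 443269.3 / 100 = 4433 s ≈ 73.9 minutes.

73.9 minutes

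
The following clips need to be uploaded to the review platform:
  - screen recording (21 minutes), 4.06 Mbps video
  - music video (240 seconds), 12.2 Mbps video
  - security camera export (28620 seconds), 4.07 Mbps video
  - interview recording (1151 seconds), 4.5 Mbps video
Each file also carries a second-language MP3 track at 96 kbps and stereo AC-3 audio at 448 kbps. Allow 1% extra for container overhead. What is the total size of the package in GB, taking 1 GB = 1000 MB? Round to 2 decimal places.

Audio total: 96 + 448 = 544 kbps = 0.544 Mbps.
screen recording: 4.604 Mbps × 1260 s × 1.01 = 5859.1 Mb
music video: 12.744 Mbps × 240 s × 1.01 = 3089.1 Mb
security camera export: 4.614 Mbps × 28620 s × 1.01 = 133373.2 Mb
interview recording: 5.044 Mbps × 1151 s × 1.01 = 5863.7 Mb
Total: 148185.1 Mb = 18523.1 MB.
= 18.52 GB.

18.52 GB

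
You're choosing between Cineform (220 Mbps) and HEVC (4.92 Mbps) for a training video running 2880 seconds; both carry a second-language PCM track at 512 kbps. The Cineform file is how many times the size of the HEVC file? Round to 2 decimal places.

Audio: 512 kbps = 0.512 Mbps.
Cineform: 220.512 Mbps × 2880 s = 635074.6 Mb = 73.932 GiB.
HEVC: 5.432 Mbps × 2880 s = 15644.2 Mb = 1.821 GiB.
Ratio: 73.932 / 1.821 = 40.595.

40.59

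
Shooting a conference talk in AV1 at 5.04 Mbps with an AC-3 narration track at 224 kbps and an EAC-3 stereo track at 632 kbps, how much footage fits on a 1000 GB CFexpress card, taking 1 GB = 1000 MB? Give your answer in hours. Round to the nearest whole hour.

Audio total: 224 + 632 = 856 kbps = 0.856 Mbps.
Total bitrate: 5.04 + 0.856 = 5.896 Mbps.
Capacity: 1000 GB = 8,000,000 Mb.
Recording time: 8,000,000 / 5.896 = 1,356,852 s ≈ 377 hours.

377 hours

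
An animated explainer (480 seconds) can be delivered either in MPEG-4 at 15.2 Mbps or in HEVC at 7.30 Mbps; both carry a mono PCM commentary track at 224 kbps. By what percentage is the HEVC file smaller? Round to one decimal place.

51.2%

Audio: 224 kbps = 0.224 Mbps.
MPEG-4: 15.424 Mbps × 480 s = 7403.5 Mb = 0.862 GiB.
HEVC: 7.524 Mbps × 480 s = 3611.5 Mb = 0.420 GiB.
Reduction: (1 − 0.420/0.862) × 100 = 51.22%.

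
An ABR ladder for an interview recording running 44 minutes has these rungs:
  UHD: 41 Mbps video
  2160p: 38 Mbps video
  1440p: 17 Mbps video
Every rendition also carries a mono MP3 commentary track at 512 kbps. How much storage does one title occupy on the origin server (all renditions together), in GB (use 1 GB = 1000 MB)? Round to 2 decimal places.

44 min = 2640 s
Audio: 512 kbps = 0.512 Mbps.
Sum of rendition bitrates: (41+0.512) + (38+0.512) + (17+0.512) = 97.536 Mbps.
× 2640 s = 257,495 Mb = 32,187 MB = 32.19 GB.

32.19 GB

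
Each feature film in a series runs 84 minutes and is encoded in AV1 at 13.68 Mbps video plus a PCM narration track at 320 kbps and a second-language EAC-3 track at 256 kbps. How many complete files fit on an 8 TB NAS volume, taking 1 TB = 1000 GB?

890

84 min = 5040 s
Audio total: 320 + 256 = 576 kbps = 0.576 Mbps.
Total bitrate: 14.256 Mbps.
Per item: 14.256 Mbps × 5040 s = 71,850 Mb = 8,981 MB.
Capacity: 8 TB = 64,000,000 Mb; 890.74 items → 890 complete.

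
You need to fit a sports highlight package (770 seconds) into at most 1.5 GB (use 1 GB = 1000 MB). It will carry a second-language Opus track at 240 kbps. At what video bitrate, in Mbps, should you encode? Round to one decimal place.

Budget: 1.5 GB = 12000.0 Mb.
Total bitrate budget: 12000.0 Mb / 770 s = 15.584 Mbps.
Audio: 240 kbps = 0.240 Mbps.
Video: 15.584 − 0.240 = 15.344 Mbps.

15.3 Mbps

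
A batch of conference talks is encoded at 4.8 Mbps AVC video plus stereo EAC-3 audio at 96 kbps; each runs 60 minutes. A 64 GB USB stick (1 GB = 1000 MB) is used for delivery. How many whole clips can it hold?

60 min = 3600 s
Audio: 96 kbps = 0.096 Mbps.
Total bitrate: 4.896 Mbps.
Per item: 4.896 Mbps × 3600 s = 17,626 Mb = 2,203 MB.
Capacity: 64 GB = 512,000 Mb; 29.05 items → 29 complete.

29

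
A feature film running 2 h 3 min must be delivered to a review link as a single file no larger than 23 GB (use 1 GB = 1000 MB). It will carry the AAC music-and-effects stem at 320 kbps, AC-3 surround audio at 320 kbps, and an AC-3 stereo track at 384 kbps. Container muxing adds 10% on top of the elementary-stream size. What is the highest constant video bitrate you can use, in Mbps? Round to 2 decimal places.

21.64 Mbps

Budget: 23 GB = 184000.0 Mb.
Stream payload after overhead: 184000.0 / 1.10 = 167272.7 Mb.
2 h 3 min = 123 min = 7380 s
Total bitrate budget: 167272.7 Mb / 7380 s = 22.666 Mbps.
Audio total: 320 + 320 + 384 = 1024 kbps = 1.024 Mbps.
Video: 22.666 − 1.024 = 21.642 Mbps.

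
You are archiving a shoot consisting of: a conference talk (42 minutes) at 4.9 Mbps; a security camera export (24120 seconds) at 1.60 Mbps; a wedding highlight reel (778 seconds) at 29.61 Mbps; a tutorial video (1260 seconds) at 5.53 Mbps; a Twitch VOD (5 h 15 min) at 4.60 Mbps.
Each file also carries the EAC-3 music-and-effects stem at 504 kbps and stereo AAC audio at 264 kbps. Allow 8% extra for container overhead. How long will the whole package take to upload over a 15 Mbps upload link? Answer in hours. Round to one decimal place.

4.1 hours

Audio total: 504 + 264 = 768 kbps = 0.768 Mbps.
conference talk: 5.668 Mbps × 2520 s × 1.08 = 15426.0 Mb
security camera export: 2.368 Mbps × 24120 s × 1.08 = 61685.5 Mb
wedding highlight reel: 30.378 Mbps × 778 s × 1.08 = 25524.8 Mb
tutorial video: 6.298 Mbps × 1260 s × 1.08 = 8570.3 Mb
Twitch VOD: 5.368 Mbps × 18900 s × 1.08 = 109571.6 Mb
Total: 220778.2 Mb = 27597.3 MB.
At 15 Mbps: 220778.2 / 15 = 14719 s ≈ 4.09 hours.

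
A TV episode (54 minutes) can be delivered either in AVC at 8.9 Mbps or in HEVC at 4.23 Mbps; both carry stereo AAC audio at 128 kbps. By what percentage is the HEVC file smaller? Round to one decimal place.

54 min = 3240 s
Audio: 128 kbps = 0.128 Mbps.
AVC: 9.028 Mbps × 3240 s = 29250.7 Mb = 3.656 GB.
HEVC: 4.358 Mbps × 3240 s = 14119.9 Mb = 1.765 GB.
Reduction: (1 − 1.765/3.656) × 100 = 51.73%.

51.7%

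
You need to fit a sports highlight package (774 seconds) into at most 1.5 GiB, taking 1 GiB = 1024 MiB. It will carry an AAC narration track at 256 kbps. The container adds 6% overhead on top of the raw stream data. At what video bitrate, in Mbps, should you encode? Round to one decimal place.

Budget: 1.5 GiB = 12884.9 Mb.
Stream payload after overhead: 12884.9 / 1.06 = 12155.6 Mb.
Total bitrate budget: 12155.6 Mb / 774 s = 15.705 Mbps.
Audio: 256 kbps = 0.256 Mbps.
Video: 15.705 − 0.256 = 15.449 Mbps.

15.4 Mbps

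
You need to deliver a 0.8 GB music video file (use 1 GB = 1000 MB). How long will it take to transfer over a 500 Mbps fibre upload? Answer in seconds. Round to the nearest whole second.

13 seconds

File: 0.8 GB = 6400.0 Mb.
At 500 Mbps: 6400.0 / 500 = 12.8 s ≈ 12.8 seconds.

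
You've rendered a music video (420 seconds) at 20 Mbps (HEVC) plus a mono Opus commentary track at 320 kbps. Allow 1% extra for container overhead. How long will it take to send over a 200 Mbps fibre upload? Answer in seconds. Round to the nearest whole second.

Audio: 320 kbps = 0.320 Mbps.
Total bitrate: 20.320 Mbps.
File: 20.320 Mbps × 420 s = 8534.4 Mb.
With 1% container overhead: ×1.01. → 8619.7 Mb.
At 200 Mbps: 8619.7 / 200 = 43.1 s ≈ 43.1 seconds.

43 seconds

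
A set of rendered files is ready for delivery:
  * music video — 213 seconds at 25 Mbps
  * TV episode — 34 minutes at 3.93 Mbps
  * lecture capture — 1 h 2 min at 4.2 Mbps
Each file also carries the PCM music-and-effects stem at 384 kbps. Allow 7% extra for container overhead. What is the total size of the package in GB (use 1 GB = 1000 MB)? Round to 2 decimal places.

4.18 GB

Audio: 384 kbps = 0.384 Mbps.
music video: 25.384 Mbps × 213 s × 1.07 = 5785.3 Mb
TV episode: 4.314 Mbps × 2040 s × 1.07 = 9416.6 Mb
lecture capture: 4.584 Mbps × 3720 s × 1.07 = 18246.2 Mb
Total: 33448.0 Mb = 4181.0 MB.
= 4.181 GB.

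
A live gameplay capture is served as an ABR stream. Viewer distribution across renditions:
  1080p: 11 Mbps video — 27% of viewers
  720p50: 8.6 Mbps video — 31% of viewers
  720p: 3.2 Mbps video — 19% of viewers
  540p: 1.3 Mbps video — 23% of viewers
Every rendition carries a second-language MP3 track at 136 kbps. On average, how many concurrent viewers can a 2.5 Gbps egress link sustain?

374

Audio: 136 kbps = 0.136 Mbps.
Average per-viewer bitrate: 0.27×11.136 + 0.31×8.736 + 0.19×3.336 + 0.23×1.436 = 6.679 Mbps.
2.5 Gbps = 2,500 Mbps; 2,500 / 6.679 = 374.31 → 374.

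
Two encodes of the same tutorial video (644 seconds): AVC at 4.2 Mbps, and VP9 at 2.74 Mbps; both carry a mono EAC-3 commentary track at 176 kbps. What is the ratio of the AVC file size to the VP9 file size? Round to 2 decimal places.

Audio: 176 kbps = 0.176 Mbps.
AVC: 4.376 Mbps × 644 s = 2818.1 Mb = 352.268 MB.
VP9: 2.916 Mbps × 644 s = 1877.9 Mb = 234.738 MB.
Ratio: 352.268 / 234.738 = 1.501.

1.50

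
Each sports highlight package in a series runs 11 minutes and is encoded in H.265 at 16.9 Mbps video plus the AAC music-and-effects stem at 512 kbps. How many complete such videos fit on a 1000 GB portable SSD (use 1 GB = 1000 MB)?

696

11 min = 660 s
Audio: 512 kbps = 0.512 Mbps.
Total bitrate: 17.412 Mbps.
Per item: 17.412 Mbps × 660 s = 11,492 Mb = 1,436 MB.
Capacity: 1000 GB = 8,000,000 Mb; 696.14 items → 696 complete.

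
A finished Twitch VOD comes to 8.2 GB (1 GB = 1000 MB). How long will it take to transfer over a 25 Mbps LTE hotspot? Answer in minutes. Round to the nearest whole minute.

File: 8.2 GB = 65600.0 Mb.
At 25 Mbps: 65600.0 / 25 = 2624.0 s ≈ 43.7 minutes.

44 minutes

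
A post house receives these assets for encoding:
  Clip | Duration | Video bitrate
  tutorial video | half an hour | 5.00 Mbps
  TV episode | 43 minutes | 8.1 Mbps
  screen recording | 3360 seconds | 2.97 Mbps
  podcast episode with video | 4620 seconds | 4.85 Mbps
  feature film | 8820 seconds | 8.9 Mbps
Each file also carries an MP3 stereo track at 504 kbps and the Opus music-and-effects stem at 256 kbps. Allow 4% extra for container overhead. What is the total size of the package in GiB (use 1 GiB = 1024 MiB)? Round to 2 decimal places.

Audio total: 504 + 256 = 760 kbps = 0.760 Mbps.
tutorial video: 5.760 Mbps × 1800 s × 1.04 = 10782.7 Mb
TV episode: 8.860 Mbps × 2580 s × 1.04 = 23773.2 Mb
screen recording: 3.730 Mbps × 3360 s × 1.04 = 13034.1 Mb
podcast episode with video: 5.610 Mbps × 4620 s × 1.04 = 26954.9 Mb
feature film: 9.660 Mbps × 8820 s × 1.04 = 88609.2 Mb
Total: 163154.2 Mb = 20394.3 MB.
= 18.99 GiB.

18.99 GiB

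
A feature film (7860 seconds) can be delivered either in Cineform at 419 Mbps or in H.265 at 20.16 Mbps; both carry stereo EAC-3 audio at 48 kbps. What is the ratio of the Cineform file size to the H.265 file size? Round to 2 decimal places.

20.74

Audio: 48 kbps = 0.048 Mbps.
Cineform: 419.048 Mbps × 7860 s = 3293717.3 Mb = 383.439 GiB.
H.265: 20.208 Mbps × 7860 s = 158834.9 Mb = 18.491 GiB.
Ratio: 383.439 / 18.491 = 20.737.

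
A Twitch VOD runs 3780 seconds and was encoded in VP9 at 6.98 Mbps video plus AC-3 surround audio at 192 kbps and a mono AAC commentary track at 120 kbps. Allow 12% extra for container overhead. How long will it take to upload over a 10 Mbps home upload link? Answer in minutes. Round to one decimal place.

51.5 minutes

Audio total: 192 + 120 = 312 kbps = 0.312 Mbps.
Total bitrate: 7.292 Mbps.
File: 7.292 Mbps × 3780 s = 27563.8 Mb.
With 12% container overhead: ×1.12. → 30871.4 Mb.
At 10 Mbps: 30871.4 / 10 = 3087.1 s ≈ 51.5 minutes.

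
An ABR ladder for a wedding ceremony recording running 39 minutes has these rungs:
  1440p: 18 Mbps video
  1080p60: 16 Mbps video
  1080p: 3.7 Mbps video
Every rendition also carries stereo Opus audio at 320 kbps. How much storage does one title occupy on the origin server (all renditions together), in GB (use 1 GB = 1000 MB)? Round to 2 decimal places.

39 min = 2340 s
Audio: 320 kbps = 0.320 Mbps.
Sum of rendition bitrates: (18+0.320) + (16+0.320) + (3.7+0.320) = 38.660 Mbps.
× 2340 s = 90,464 Mb = 11,308 MB = 11.31 GB.

11.31 GB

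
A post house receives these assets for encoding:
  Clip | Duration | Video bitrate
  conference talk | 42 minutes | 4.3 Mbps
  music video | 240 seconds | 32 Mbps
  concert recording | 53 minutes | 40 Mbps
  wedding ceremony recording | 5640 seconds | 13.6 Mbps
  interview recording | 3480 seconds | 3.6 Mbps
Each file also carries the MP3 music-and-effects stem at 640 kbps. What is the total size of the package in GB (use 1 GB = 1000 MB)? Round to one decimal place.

Audio: 640 kbps = 0.640 Mbps.
conference talk: 4.940 Mbps × 2520 s = 12448.8 Mb
music video: 32.640 Mbps × 240 s = 7833.6 Mb
concert recording: 40.640 Mbps × 3180 s = 129235.2 Mb
wedding ceremony recording: 14.240 Mbps × 5640 s = 80313.6 Mb
interview recording: 4.240 Mbps × 3480 s = 14755.2 Mb
Total: 244586.4 Mb = 30573.3 MB.
= 30.57 GB.

30.6 GB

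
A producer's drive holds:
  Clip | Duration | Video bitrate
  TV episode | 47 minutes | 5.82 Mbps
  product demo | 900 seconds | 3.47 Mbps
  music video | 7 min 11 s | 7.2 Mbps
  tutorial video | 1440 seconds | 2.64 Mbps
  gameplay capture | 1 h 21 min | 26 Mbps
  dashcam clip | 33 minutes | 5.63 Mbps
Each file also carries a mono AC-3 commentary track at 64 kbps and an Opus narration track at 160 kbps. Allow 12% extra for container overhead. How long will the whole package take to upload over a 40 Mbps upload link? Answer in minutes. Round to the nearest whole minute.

78 minutes

Audio total: 64 + 160 = 224 kbps = 0.224 Mbps.
TV episode: 6.044 Mbps × 2820 s × 1.12 = 19089.4 Mb
product demo: 3.694 Mbps × 900 s × 1.12 = 3723.6 Mb
music video: 7.424 Mbps × 431 s × 1.12 = 3583.7 Mb
tutorial video: 2.864 Mbps × 1440 s × 1.12 = 4619.1 Mb
gameplay capture: 26.224 Mbps × 4860 s × 1.12 = 142742.5 Mb
dashcam clip: 5.854 Mbps × 1980 s × 1.12 = 12981.8 Mb
Total: 186740.0 Mb = 23342.5 MB.
At 40 Mbps: 186740.0 / 40 = 4669 s ≈ 77.8 minutes.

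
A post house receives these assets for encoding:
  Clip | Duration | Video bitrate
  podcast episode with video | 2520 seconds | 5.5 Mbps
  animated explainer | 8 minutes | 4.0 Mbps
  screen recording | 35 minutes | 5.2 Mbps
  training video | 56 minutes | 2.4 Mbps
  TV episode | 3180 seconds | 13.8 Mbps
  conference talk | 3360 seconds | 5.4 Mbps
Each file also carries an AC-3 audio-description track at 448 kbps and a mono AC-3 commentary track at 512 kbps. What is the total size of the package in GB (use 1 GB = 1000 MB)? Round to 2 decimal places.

13.90 GB

Audio total: 448 + 512 = 960 kbps = 0.960 Mbps.
podcast episode with video: 6.460 Mbps × 2520 s = 16279.2 Mb
animated explainer: 4.960 Mbps × 480 s = 2380.8 Mb
screen recording: 6.160 Mbps × 2100 s = 12936.0 Mb
training video: 3.360 Mbps × 3360 s = 11289.6 Mb
TV episode: 14.760 Mbps × 3180 s = 46936.8 Mb
conference talk: 6.360 Mbps × 3360 s = 21369.6 Mb
Total: 111192.0 Mb = 13899.0 MB.
= 13.90 GB.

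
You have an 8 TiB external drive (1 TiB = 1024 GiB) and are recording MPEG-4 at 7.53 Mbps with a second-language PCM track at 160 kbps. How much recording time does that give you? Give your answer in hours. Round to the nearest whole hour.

2542 hours

Audio: 160 kbps = 0.160 Mbps.
Total bitrate: 7.53 + 0.160 = 7.690 Mbps.
Capacity: 8 TiB = 70,368,744 Mb.
Recording time: 70,368,744 / 7.690 = 9,150,682 s ≈ 2,542 hours.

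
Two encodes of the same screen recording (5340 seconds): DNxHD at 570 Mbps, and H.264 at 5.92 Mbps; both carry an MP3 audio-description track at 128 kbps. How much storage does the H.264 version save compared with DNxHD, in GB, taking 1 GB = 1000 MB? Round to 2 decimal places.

Audio: 128 kbps = 0.128 Mbps.
DNxHD: 570.128 Mbps × 5340 s = 3044483.5 Mb = 380.560 GB.
H.264: 6.048 Mbps × 5340 s = 32296.3 Mb = 4.037 GB.
Saving: 380.560 − 4.037 = 376.523 GB.

376.52 GB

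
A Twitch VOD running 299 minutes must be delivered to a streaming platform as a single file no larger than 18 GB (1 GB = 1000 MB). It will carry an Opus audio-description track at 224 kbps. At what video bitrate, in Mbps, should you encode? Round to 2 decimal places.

7.80 Mbps

Budget: 18 GB = 144000.0 Mb.
299 min = 17940 s
Total bitrate budget: 144000.0 Mb / 17940 s = 8.027 Mbps.
Audio: 224 kbps = 0.224 Mbps.
Video: 8.027 − 0.224 = 7.803 Mbps.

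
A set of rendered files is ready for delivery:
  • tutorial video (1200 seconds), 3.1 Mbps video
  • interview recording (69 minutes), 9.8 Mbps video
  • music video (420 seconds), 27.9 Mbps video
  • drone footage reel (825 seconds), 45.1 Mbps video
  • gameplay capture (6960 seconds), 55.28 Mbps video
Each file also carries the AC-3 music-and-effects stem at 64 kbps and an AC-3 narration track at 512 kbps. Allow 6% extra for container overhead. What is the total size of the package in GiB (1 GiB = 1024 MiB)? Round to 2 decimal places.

Audio total: 64 + 512 = 576 kbps = 0.576 Mbps.
tutorial video: 3.676 Mbps × 1200 s × 1.06 = 4675.9 Mb
interview recording: 10.376 Mbps × 4140 s × 1.06 = 45534.0 Mb
music video: 28.476 Mbps × 420 s × 1.06 = 12677.5 Mb
drone footage reel: 45.676 Mbps × 825 s × 1.06 = 39943.7 Mb
gameplay capture: 55.856 Mbps × 6960 s × 1.06 = 412083.2 Mb
Total: 514914.3 Mb = 64364.3 MB.
= 59.94 GiB.

59.94 GiB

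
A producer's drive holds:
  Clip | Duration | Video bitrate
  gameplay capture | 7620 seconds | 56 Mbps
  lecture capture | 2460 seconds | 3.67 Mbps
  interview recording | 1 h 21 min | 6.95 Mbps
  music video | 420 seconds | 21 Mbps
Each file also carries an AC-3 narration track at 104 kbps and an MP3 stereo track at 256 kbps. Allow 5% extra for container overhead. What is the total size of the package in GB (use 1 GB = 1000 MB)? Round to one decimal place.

Audio total: 104 + 256 = 360 kbps = 0.360 Mbps.
gameplay capture: 56.360 Mbps × 7620 s × 1.05 = 450936.4 Mb
lecture capture: 4.030 Mbps × 2460 s × 1.05 = 10409.5 Mb
interview recording: 7.310 Mbps × 4860 s × 1.05 = 37302.9 Mb
music video: 21.360 Mbps × 420 s × 1.05 = 9419.8 Mb
Total: 508068.5 Mb = 63508.6 MB.
= 63.51 GB.

63.5 GB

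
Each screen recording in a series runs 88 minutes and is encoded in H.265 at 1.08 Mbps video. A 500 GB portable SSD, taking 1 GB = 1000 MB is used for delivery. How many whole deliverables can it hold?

701

88 min = 5280 s
Per item: 1.080 Mbps × 5280 s = 5,702 Mb = 712.8 MB.
Capacity: 500 GB = 4,000,000 Mb; 701.46 items → 701 complete.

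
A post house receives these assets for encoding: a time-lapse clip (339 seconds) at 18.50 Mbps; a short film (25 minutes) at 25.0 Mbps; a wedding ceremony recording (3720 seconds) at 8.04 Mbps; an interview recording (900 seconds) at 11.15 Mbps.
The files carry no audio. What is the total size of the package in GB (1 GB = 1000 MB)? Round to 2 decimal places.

time-lapse clip: 18.500 Mbps × 339 s = 6271.5 Mb
short film: 25.000 Mbps × 1500 s = 37500.0 Mb
wedding ceremony recording: 8.040 Mbps × 3720 s = 29908.8 Mb
interview recording: 11.150 Mbps × 900 s = 10035.0 Mb
Total: 83715.3 Mb = 10464.4 MB.
= 10.46 GB.

10.46 GB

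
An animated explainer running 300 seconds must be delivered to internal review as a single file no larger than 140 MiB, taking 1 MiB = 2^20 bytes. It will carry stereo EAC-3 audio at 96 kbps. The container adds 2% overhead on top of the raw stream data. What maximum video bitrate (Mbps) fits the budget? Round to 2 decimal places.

Budget: 140 MiB = 1174.4 Mb.
Stream payload after overhead: 1174.4 / 1.02 = 1151.4 Mb.
Total bitrate budget: 1151.4 Mb / 300 s = 3.838 Mbps.
Audio: 96 kbps = 0.096 Mbps.
Video: 3.838 − 0.096 = 3.742 Mbps.

3.74 Mbps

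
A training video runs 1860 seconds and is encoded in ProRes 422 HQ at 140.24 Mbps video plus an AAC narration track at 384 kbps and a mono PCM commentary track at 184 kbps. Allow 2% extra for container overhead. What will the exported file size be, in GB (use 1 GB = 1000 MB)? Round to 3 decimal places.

33.393 GB

Audio total: 384 + 184 = 568 kbps = 0.568 Mbps.
Total bitrate: 140.24 + 0.568 = 140.808 Mbps.
Stream data: 140.808 Mbps × 1860 s = 261902.9 Mb.
With 2% container overhead: ×1.02.
267,141 Mb ÷ 8 = 33,393 MB → 33.39 GB.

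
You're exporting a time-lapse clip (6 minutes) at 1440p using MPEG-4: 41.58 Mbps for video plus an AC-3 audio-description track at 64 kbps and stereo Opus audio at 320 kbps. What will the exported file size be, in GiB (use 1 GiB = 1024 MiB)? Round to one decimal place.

6 min = 360 s
Audio total: 64 + 320 = 384 kbps = 0.384 Mbps.
Total bitrate: 41.58 + 0.384 = 41.964 Mbps.
Stream data: 41.964 Mbps × 360 s = 15107.0 Mb.
15,107 Mb = 1,888,380,000 bytes ÷ 1,073,741,824 = 1.759 GiB.

1.8 GiB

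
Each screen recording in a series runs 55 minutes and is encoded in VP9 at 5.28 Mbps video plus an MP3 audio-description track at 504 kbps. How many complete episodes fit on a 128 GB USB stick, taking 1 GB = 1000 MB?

53

55 min = 3300 s
Audio: 504 kbps = 0.504 Mbps.
Total bitrate: 5.784 Mbps.
Per item: 5.784 Mbps × 3300 s = 19,087 Mb = 2,386 MB.
Capacity: 128 GB = 1,024,000 Mb; 53.65 items → 53 complete.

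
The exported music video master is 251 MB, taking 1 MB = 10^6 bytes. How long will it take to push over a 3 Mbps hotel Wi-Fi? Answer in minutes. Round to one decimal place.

File: 251 MB = 2008.0 Mb.
At 3 Mbps: 2008.0 / 3 = 669.3 s ≈ 11.2 minutes.

11.2 minutes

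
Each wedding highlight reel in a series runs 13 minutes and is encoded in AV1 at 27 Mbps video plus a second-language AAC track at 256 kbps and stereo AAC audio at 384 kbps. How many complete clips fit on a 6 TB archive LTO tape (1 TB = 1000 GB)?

2226

13 min = 780 s
Audio total: 256 + 384 = 640 kbps = 0.640 Mbps.
Total bitrate: 27.640 Mbps.
Per item: 27.640 Mbps × 780 s = 21,559 Mb = 2,695 MB.
Capacity: 6 TB = 48,000,000 Mb; 2226.43 items → 2226 complete.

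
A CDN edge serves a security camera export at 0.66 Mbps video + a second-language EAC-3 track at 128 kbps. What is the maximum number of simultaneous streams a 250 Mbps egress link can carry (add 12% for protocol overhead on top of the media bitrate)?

283

Audio: 128 kbps = 0.128 Mbps.
Per-viewer media rate: 0.788 Mbps.
On the wire with 12% overhead: 0.883 Mbps.
250 Mbps = 250.0 Mbps; 250.0 / 0.883 = 283.27 → 283 viewers.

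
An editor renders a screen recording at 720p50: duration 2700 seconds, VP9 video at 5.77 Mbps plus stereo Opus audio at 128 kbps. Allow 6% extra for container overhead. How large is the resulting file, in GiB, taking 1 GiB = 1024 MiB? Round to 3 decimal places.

1.965 GiB

Audio: 128 kbps = 0.128 Mbps.
Total bitrate: 5.77 + 0.128 = 5.898 Mbps.
Stream data: 5.898 Mbps × 2700 s = 15924.6 Mb.
With 6% container overhead: ×1.06.
16,880 Mb = 2,110,009,500 bytes ÷ 1,073,741,824 = 1.965 GiB.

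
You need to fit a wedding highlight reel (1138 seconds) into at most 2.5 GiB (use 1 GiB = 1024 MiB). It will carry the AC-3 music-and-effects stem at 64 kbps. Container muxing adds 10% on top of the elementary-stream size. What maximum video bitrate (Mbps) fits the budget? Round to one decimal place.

Budget: 2.5 GiB = 21474.8 Mb.
Stream payload after overhead: 21474.8 / 1.10 = 19522.6 Mb.
Total bitrate budget: 19522.6 Mb / 1138 s = 17.155 Mbps.
Audio: 64 kbps = 0.064 Mbps.
Video: 17.155 − 0.064 = 17.091 Mbps.

17.1 Mbps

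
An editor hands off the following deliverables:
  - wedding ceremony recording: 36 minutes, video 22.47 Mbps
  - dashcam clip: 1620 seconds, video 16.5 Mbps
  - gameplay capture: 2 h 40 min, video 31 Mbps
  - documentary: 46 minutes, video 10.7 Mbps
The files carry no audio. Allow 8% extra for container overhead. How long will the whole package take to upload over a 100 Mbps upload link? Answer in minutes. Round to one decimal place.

wedding ceremony recording: 22.470 Mbps × 2160 s × 1.08 = 52418.0 Mb
dashcam clip: 16.500 Mbps × 1620 s × 1.08 = 28868.4 Mb
gameplay capture: 31.000 Mbps × 9600 s × 1.08 = 321408.0 Mb
documentary: 10.700 Mbps × 2760 s × 1.08 = 31894.6 Mb
Total: 434589.0 Mb = 54323.6 MB.
At 100 Mbps: 434589.0 / 100 = 4346 s ≈ 72.4 minutes.

72.4 minutes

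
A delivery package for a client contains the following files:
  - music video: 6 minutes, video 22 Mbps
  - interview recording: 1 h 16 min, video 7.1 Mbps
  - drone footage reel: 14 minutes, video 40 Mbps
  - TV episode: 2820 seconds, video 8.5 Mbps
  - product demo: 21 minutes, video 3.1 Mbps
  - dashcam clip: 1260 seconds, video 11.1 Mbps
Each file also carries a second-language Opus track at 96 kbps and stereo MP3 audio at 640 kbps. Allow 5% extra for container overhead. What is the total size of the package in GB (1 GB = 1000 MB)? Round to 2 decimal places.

16.27 GB

Audio total: 96 + 640 = 736 kbps = 0.736 Mbps.
music video: 22.736 Mbps × 360 s × 1.05 = 8594.2 Mb
interview recording: 7.836 Mbps × 4560 s × 1.05 = 37518.8 Mb
drone footage reel: 40.736 Mbps × 840 s × 1.05 = 35929.2 Mb
TV episode: 9.236 Mbps × 2820 s × 1.05 = 27347.8 Mb
product demo: 3.836 Mbps × 1260 s × 1.05 = 5075.0 Mb
dashcam clip: 11.836 Mbps × 1260 s × 1.05 = 15659.0 Mb
Total: 130124.0 Mb = 16265.5 MB.
= 16.27 GB.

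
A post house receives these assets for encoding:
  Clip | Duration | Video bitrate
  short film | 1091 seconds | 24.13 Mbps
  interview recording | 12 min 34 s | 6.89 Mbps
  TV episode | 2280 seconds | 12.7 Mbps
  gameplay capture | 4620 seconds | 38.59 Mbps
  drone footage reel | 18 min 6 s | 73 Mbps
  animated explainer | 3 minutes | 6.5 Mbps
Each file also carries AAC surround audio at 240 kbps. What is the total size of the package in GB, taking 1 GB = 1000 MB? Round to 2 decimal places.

40.20 GB

Audio: 240 kbps = 0.240 Mbps.
short film: 24.370 Mbps × 1091 s = 26587.7 Mb
interview recording: 7.130 Mbps × 754 s = 5376.0 Mb
TV episode: 12.940 Mbps × 2280 s = 29503.2 Mb
gameplay capture: 38.830 Mbps × 4620 s = 179394.6 Mb
drone footage reel: 73.240 Mbps × 1086 s = 79538.6 Mb
animated explainer: 6.740 Mbps × 180 s = 1213.2 Mb
Total: 321613.3 Mb = 40201.7 MB.
= 40.20 GB.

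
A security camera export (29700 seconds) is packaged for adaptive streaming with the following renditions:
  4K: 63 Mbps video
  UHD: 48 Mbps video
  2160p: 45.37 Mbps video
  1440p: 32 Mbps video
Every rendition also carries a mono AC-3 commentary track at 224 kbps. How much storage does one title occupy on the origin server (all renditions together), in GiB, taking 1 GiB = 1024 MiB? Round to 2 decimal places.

Audio: 224 kbps = 0.224 Mbps.
Sum of rendition bitrates: (63+0.224) + (48+0.224) + (45.37+0.224) + (32+0.224) = 189.266 Mbps.
× 29700 s = 5,621,200 Mb = 702,650 MB = 654.4 GiB.

654.39 GiB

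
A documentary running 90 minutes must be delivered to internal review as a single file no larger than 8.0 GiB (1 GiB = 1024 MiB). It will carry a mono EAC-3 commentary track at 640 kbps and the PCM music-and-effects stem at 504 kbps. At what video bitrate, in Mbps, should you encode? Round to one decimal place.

11.6 Mbps

Budget: 8.0 GiB = 68719.5 Mb.
90 min = 5400 s
Total bitrate budget: 68719.5 Mb / 5400 s = 12.726 Mbps.
Audio total: 640 + 504 = 1144 kbps = 1.144 Mbps.
Video: 12.726 − 1.144 = 11.582 Mbps.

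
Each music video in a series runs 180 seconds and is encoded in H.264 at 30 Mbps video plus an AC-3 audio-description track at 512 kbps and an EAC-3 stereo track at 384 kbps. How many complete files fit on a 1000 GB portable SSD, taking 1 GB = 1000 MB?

1438

Audio total: 512 + 384 = 896 kbps = 0.896 Mbps.
Total bitrate: 30.896 Mbps.
Per item: 30.896 Mbps × 180 s = 5,561 Mb = 695.2 MB.
Capacity: 1000 GB = 8,000,000 Mb; 1438.52 items → 1438 complete.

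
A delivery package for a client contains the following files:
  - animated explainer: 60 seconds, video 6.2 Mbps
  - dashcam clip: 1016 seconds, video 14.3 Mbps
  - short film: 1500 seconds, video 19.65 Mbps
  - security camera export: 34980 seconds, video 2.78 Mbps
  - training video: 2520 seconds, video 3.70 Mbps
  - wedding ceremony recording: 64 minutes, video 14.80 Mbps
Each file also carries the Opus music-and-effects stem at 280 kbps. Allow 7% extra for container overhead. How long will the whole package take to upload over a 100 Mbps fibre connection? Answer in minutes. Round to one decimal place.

39.2 minutes

Audio: 280 kbps = 0.280 Mbps.
animated explainer: 6.480 Mbps × 60 s × 1.07 = 416.0 Mb
dashcam clip: 14.580 Mbps × 1016 s × 1.07 = 15850.2 Mb
short film: 19.930 Mbps × 1500 s × 1.07 = 31987.7 Mb
security camera export: 3.060 Mbps × 34980 s × 1.07 = 114531.5 Mb
training video: 3.980 Mbps × 2520 s × 1.07 = 10731.7 Mb
wedding ceremony recording: 15.080 Mbps × 3840 s × 1.07 = 61960.7 Mb
Total: 235477.8 Mb = 29434.7 MB.
At 100 Mbps: 235477.8 / 100 = 2355 s ≈ 39.2 minutes.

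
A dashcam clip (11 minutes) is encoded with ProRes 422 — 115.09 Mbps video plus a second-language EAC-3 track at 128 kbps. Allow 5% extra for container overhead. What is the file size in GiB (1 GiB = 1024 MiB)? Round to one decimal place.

9.3 GiB

11 min = 660 s
Audio: 128 kbps = 0.128 Mbps.
Total bitrate: 115.09 + 0.128 = 115.218 Mbps.
Stream data: 115.218 Mbps × 660 s = 76043.9 Mb.
With 5% container overhead: ×1.05.
79,846 Mb = 9,980,759,250 bytes ÷ 1,073,741,824 = 9.295 GiB.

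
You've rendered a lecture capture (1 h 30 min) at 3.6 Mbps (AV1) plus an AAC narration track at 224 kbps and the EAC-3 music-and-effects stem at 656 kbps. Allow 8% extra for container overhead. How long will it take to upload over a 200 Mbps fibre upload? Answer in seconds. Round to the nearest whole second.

1 h 30 min = 90 min = 5400 s
Audio total: 224 + 656 = 880 kbps = 0.880 Mbps.
Total bitrate: 4.480 Mbps.
File: 4.480 Mbps × 5400 s = 24192.0 Mb.
With 8% container overhead: ×1.08. → 26127.4 Mb.
At 200 Mbps: 26127.4 / 200 = 130.6 s ≈ 131 seconds.

131 seconds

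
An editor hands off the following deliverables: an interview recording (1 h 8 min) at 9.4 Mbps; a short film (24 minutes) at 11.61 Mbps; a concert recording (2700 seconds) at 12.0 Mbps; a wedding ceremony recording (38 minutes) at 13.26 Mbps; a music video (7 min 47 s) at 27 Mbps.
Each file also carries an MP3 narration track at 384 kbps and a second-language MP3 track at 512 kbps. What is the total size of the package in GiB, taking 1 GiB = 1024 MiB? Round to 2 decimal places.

16.31 GiB

Audio total: 384 + 512 = 896 kbps = 0.896 Mbps.
interview recording: 10.296 Mbps × 4080 s = 42007.7 Mb
short film: 12.506 Mbps × 1440 s = 18008.6 Mb
concert recording: 12.896 Mbps × 2700 s = 34819.2 Mb
wedding ceremony recording: 14.156 Mbps × 2280 s = 32275.7 Mb
music video: 27.896 Mbps × 467 s = 13027.4 Mb
Total: 140138.6 Mb = 17517.3 MB.
= 16.31 GiB.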